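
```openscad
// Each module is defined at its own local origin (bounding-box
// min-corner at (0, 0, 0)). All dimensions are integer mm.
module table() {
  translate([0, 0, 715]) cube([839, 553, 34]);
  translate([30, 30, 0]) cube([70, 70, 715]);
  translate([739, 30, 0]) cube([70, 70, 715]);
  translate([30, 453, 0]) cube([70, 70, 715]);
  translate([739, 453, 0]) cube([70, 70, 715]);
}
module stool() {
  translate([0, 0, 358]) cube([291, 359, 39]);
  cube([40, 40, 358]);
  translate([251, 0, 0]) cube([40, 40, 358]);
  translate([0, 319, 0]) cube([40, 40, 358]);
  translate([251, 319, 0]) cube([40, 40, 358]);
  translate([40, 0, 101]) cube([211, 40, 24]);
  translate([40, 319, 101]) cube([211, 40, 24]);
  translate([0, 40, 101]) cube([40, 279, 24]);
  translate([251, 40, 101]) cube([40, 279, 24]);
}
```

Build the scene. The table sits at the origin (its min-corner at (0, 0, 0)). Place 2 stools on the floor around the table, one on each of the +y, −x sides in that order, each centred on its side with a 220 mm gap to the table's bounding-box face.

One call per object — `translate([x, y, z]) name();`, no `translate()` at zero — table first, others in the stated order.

table();
translate([274, 773, 0]) stool();
translate([-511, 97, 0]) stool();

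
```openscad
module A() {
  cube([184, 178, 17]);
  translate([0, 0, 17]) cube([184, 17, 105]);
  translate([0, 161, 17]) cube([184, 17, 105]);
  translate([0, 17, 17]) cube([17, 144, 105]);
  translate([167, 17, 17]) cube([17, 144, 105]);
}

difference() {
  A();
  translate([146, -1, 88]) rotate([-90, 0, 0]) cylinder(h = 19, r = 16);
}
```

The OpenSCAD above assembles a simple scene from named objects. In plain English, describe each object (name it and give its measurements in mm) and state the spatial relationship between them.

A is an open-topped rectangular box: outside dimensions 184×178×122 mm, with a uniform wall and base thickness of 17 mm. The base is a full 184×178 slab on the floor; four walls sit on top of the base. The front and back walls (the −y and +y sides) span the full width; the two side walls fit between them.

The open box has a circular hole of radius 16 mm through its front wall, centred at (x = 146, z = 88).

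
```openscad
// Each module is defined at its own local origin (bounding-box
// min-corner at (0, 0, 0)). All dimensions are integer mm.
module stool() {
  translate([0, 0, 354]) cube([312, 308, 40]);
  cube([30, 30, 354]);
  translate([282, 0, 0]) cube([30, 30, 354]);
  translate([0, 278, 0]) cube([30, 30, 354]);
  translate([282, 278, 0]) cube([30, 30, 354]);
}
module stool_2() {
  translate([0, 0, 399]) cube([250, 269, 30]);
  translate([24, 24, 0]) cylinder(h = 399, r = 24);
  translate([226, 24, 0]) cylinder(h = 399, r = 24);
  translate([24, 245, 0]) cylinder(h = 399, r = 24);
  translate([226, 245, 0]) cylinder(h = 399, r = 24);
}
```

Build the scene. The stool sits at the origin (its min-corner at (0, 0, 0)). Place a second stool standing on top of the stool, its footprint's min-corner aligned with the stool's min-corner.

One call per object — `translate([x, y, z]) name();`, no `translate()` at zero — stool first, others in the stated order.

stool();
translate([0, 0, 394]) stool_2();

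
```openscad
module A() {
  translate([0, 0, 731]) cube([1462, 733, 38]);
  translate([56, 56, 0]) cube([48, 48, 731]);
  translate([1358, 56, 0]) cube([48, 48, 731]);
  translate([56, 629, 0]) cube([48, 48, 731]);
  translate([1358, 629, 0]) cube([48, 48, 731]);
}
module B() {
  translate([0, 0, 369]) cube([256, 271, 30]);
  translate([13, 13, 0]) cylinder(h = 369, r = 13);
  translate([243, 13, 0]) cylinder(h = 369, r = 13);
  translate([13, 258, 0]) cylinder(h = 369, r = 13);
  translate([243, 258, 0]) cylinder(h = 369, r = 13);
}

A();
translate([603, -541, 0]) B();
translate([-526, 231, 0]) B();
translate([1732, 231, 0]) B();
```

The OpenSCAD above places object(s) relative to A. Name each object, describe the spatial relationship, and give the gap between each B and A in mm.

Each stool's nearest face is 270 mm from the table's bounding box.

A is a table. B is a stool. Three stools sit around the table at the −y, −x, +x sides. The gap between each stool and the table is 270 mm.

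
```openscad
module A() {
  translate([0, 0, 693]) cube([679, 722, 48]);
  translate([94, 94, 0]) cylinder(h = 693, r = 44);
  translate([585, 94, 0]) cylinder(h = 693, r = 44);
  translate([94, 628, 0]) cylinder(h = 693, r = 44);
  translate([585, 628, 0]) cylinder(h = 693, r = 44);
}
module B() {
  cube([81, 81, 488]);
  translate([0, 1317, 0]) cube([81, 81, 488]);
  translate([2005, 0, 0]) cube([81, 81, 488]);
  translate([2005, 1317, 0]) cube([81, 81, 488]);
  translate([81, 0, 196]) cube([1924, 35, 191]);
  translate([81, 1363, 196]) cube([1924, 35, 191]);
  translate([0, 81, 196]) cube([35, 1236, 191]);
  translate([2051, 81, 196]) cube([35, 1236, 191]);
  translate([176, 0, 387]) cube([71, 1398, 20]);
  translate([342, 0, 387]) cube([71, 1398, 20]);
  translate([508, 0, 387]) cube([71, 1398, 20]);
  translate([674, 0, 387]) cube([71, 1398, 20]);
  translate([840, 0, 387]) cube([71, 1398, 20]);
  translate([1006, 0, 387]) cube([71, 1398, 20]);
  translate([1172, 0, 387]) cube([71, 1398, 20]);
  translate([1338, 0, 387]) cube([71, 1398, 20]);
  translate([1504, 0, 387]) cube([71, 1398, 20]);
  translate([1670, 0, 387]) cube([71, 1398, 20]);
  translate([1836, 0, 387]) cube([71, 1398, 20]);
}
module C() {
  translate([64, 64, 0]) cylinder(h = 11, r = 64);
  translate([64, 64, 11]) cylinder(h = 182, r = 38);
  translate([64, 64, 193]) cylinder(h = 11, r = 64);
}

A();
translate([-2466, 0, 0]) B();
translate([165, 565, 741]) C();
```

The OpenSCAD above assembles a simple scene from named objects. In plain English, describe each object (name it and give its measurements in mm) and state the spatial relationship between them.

A is a table: top 679 mm (x) × 722 mm (y), 48 mm thick, upper face at z = 741 mm, on four round legs of 88 mm diameter, each leg's bounding box inset 50 mm from the nearest pair of top edges, running from z = 0 to the bottom of the top.

B is a bed frame 2086 mm long (x) by 1398 mm wide (y). Four 81×81 mm corner posts, 488 mm tall, at the corners of the footprint. Four rails of 35 mm thickness and 191 mm height run between adjacent posts with their undersides at z = 196 mm, their outer faces flush with the outside of the frame (the two x-running rails run between the posts' inner faces; the two y-running rails run between the posts' inner faces). 11 slats, each 71 mm wide (x) and 20 mm thick, lie across the top of the two x-running rails, running the full 1398 mm width of the frame in y; the slats are evenly spaced along x between the inner faces of the end posts with equal gaps (rounded down to the nearest mm) at the −x end and between each pair — any rounding remainder accumulates at the +x end.

C is a spool: two coaxial disc flanges of radius 64 mm and thickness 11 mm, joined by a core cylinder of radius 38 mm and height 182 mm. The lower flange rests on z = 0 and the three cylinders share a vertical axis.

The bed frame is on the floor beside the table on its −x side. The spool is on top of the table.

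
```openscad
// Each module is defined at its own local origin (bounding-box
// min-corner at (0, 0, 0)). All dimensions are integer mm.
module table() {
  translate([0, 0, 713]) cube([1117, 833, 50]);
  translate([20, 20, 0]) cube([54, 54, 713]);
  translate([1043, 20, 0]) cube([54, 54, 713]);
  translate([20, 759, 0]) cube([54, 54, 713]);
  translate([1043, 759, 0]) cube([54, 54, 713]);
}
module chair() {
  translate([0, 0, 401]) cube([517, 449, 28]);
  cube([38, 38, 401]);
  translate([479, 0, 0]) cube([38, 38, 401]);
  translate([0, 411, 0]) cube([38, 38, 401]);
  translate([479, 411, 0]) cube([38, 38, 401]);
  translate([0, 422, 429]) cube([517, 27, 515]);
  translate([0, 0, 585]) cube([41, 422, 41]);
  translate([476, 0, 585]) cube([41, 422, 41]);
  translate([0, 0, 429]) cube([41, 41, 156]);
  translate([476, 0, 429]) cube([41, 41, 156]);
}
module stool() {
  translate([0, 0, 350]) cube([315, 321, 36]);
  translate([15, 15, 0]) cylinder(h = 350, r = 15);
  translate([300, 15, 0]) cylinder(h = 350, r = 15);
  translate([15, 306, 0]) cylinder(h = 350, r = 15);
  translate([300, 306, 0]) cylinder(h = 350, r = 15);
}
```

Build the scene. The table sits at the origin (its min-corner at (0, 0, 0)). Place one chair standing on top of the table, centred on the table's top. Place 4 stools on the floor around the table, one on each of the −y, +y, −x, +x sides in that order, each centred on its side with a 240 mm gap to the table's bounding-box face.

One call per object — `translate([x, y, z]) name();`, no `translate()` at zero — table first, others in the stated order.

table();
translate([300, 192, 763]) chair();
translate([401, -561, 0]) stool();
translate([401, 1073, 0]) stool();
translate([-555, 256, 0]) stool();
translate([1357, 256, 0]) stool();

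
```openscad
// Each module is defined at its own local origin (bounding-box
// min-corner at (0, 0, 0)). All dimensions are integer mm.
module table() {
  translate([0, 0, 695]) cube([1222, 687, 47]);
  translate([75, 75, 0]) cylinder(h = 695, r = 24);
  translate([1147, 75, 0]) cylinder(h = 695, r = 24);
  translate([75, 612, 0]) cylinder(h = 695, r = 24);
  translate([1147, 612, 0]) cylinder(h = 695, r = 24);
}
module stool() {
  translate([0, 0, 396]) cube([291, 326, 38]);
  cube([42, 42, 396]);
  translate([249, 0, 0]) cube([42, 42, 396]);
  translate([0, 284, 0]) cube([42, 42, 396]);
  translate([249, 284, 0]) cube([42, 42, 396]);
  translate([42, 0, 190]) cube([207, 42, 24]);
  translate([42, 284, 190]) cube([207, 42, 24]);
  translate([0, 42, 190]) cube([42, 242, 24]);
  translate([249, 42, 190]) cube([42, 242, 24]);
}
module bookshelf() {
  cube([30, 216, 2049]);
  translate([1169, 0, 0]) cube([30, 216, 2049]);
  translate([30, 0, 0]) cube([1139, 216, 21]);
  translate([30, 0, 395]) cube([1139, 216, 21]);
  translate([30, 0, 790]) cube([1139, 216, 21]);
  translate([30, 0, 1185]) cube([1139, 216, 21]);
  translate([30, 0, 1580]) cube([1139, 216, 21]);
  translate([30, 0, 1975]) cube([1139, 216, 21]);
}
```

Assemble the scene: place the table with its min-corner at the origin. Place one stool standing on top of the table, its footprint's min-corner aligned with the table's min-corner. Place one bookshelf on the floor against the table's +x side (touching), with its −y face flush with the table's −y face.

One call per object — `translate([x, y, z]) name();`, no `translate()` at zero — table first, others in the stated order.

table();
translate([0, 0, 742]) stool();
translate([1222, 0, 0]) bookshelf();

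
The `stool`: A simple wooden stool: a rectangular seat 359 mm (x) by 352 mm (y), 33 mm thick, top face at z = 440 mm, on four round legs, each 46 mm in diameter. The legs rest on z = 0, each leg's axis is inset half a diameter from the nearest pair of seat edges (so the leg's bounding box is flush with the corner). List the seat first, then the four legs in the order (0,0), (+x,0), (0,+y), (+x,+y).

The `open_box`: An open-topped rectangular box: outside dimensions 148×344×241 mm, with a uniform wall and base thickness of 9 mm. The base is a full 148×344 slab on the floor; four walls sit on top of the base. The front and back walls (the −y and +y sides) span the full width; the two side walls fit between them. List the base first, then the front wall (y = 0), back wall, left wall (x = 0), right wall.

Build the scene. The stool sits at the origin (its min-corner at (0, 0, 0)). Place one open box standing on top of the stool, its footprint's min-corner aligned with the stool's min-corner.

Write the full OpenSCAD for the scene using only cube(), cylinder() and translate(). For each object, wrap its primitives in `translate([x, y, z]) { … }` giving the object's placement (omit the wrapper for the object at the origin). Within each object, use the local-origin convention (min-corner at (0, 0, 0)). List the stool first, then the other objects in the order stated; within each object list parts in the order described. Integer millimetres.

translate([0, 0, 407]) cube([359, 352, 33]);
translate([23, 23, 0]) cylinder(h = 407, r = 23);
translate([336, 23, 0]) cylinder(h = 407, r = 23);
translate([23, 329, 0]) cylinder(h = 407, r = 23);
translate([336, 329, 0]) cylinder(h = 407, r = 23);
translate([0, 0, 440]) {
  cube([148, 344, 9]);
  translate([0, 0, 9]) cube([148, 9, 232]);
  translate([0, 335, 9]) cube([148, 9, 232]);
  translate([0, 9, 9]) cube([9, 326, 232]);
  translate([139, 9, 9]) cube([9, 326, 232]);
}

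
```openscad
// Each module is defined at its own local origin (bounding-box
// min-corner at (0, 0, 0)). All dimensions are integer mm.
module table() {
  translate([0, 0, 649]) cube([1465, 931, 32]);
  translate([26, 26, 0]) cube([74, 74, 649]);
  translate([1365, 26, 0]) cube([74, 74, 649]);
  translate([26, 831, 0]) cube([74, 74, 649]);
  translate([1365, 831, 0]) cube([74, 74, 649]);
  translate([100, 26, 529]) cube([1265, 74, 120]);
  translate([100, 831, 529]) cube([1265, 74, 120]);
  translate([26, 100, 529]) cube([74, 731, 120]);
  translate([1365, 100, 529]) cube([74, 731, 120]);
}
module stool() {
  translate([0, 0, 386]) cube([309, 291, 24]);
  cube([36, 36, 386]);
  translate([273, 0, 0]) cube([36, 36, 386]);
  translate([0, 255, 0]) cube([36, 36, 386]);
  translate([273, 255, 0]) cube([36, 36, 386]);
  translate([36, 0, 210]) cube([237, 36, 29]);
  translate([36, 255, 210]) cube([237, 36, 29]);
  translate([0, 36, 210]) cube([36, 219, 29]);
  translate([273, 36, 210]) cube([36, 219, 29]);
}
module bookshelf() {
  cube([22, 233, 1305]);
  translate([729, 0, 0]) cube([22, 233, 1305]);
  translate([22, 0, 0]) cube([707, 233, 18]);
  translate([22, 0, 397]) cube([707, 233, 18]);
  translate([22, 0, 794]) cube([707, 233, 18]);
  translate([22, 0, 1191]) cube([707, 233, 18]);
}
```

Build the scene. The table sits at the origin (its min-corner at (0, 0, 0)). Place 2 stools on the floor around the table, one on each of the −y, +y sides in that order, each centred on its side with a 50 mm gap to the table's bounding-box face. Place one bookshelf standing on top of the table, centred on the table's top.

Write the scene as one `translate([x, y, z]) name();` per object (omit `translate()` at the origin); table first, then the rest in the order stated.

table();
translate([578, -341, 0]) stool();
translate([578, 981, 0]) stool();
translate([357, 349, 681]) bookshelf();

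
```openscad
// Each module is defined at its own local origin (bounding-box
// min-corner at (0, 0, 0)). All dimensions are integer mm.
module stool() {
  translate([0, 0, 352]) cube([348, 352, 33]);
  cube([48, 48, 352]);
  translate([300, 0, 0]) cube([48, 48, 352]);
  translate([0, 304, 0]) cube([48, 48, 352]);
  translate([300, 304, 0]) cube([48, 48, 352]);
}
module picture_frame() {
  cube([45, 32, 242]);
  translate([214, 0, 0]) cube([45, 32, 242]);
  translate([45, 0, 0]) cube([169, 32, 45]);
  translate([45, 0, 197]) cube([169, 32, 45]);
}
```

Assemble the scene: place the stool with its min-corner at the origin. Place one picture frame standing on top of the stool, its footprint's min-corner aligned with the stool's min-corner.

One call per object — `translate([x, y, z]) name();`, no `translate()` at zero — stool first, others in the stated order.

stool();
translate([0, 0, 385]) picture_frame();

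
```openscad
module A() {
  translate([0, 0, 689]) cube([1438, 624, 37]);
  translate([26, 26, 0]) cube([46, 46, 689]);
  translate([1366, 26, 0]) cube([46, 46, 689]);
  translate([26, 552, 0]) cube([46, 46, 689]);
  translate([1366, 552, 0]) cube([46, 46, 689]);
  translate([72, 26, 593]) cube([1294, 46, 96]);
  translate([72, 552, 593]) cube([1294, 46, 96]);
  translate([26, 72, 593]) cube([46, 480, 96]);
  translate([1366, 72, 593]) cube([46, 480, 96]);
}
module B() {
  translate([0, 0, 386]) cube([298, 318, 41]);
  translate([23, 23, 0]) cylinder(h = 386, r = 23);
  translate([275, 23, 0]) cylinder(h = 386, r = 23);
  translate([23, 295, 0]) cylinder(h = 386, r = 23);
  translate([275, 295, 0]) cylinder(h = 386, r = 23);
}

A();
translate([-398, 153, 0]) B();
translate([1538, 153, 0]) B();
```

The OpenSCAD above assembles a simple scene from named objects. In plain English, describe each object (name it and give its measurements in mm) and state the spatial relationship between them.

A is a rectangular dining table. The top is 1438×624×37 mm with its upper surface at z = 726 mm. It stands on four 46×46 mm square legs, each inset 26 mm from the nearest pair of top edges, running from the floor to the underside of the top. Four apron rails, 46 mm thick and 96 mm tall, run between adjacent legs with their top edges flush with the underside of the top and their outer faces flush with the legs' outer faces.

B is a four-legged stool. The seat is a 298×318×41 mm slab whose top surface is at z = 427 mm; four round legs, each 46 mm in diameter, run from the floor (z = 0) to the underside of the seat, each leg's axis is inset half a diameter from the nearest pair of seat edges (so the leg's bounding box is flush with the corner).

Two stools sit around the table at the −x, +x sides.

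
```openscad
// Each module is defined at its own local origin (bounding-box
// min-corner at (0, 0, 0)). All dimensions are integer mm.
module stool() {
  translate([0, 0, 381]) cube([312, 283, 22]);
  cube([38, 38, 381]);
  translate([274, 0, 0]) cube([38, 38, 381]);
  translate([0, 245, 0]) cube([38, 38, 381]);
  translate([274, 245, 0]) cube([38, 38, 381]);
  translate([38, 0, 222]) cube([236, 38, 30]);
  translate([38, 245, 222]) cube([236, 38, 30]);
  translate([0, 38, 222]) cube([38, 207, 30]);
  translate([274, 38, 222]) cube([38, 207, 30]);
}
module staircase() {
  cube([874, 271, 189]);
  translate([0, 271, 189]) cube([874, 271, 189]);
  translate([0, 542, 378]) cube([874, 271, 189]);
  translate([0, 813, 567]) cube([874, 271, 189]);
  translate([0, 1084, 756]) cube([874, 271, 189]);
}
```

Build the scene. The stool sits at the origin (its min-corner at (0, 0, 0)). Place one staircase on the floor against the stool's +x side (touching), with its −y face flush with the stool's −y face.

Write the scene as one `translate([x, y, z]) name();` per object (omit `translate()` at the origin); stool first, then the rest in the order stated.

stool();
translate([312, 0, 0]) staircase();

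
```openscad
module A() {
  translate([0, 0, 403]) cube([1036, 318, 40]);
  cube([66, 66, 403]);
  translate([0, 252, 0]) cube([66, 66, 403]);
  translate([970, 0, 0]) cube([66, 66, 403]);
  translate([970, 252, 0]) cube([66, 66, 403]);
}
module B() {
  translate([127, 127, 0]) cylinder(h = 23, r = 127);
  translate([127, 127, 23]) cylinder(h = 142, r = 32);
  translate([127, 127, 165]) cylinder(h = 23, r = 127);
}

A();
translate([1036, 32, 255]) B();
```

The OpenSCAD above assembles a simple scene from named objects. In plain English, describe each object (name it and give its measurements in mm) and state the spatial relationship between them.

A is a long wooden bench with a 1036 mm (x) × 318 mm (y) seat, 40 mm thick, its top surface 443 mm above the floor. Four 66 mm square legs at the seat corners, flush with the edges, run from z = 0 to the seat underside.

B is a spool: two coaxial disc flanges of radius 127 mm and thickness 23 mm, joined by a core cylinder of radius 32 mm and height 142 mm. The lower flange rests on z = 0 and the three cylinders share a vertical axis.

The spool is beside the bench with their tops flush at z = 443.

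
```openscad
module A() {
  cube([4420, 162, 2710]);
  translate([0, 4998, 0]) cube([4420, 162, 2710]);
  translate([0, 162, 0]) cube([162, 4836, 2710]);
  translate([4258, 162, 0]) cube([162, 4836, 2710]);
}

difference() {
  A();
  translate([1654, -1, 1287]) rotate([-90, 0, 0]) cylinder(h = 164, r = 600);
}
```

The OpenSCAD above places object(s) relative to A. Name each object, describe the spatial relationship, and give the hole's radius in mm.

A is a house frame. The house frame has a circular hole through its front wall. The hole's radius is 600 mm.

The subtracted cylinder has r = 600 mm.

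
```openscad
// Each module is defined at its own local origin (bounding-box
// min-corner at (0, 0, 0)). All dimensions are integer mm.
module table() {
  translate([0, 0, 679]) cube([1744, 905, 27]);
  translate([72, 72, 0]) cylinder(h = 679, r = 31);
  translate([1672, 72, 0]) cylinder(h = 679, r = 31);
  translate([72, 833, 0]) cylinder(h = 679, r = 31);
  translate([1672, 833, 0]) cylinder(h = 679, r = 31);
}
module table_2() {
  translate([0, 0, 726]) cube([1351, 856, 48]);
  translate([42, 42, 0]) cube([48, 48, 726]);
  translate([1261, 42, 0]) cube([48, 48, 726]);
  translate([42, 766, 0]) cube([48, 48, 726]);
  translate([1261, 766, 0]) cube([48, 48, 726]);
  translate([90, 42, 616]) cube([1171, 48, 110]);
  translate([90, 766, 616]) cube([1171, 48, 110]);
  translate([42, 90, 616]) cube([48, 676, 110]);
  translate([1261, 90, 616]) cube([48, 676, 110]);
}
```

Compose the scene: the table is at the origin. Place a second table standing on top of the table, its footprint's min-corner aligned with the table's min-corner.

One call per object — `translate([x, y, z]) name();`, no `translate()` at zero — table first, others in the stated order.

table();
translate([0, 0, 706]) table_2();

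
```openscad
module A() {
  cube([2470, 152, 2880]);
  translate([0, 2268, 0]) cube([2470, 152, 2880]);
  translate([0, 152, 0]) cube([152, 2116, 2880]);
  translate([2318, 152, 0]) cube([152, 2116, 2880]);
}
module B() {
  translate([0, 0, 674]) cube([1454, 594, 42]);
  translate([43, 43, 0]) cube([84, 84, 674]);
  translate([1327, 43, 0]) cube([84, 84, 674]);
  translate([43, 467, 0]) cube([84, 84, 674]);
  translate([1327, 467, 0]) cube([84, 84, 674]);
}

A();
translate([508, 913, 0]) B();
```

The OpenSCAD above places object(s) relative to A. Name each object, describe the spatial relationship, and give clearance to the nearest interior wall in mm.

Clearances: x = 356, y = 761; minimum 356 mm.

A is a house frame. B is a table. The table sits inside the house frame, centred. The clearance to the nearest interior wall is 356 mm.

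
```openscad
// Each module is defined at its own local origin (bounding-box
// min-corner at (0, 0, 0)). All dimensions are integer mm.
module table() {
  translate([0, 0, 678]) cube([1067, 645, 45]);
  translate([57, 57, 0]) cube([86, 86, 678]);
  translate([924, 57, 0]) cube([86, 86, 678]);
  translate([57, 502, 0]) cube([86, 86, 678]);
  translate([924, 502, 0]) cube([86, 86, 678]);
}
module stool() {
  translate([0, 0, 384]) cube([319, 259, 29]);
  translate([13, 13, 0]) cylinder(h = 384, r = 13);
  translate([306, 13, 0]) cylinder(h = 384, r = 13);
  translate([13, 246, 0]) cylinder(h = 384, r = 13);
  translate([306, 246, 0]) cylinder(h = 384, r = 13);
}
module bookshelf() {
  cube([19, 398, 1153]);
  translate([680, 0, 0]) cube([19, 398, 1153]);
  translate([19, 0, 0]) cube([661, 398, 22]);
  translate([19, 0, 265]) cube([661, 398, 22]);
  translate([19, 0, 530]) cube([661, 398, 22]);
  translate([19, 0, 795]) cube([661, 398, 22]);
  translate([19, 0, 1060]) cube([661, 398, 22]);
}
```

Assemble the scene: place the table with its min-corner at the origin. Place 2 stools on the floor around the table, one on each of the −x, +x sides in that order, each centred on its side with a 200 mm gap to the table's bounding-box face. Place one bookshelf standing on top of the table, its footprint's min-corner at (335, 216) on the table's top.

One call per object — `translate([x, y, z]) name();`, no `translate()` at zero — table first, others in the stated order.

table();
translate([-519, 193, 0]) stool();
translate([1267, 193, 0]) stool();
translate([335, 216, 723]) bookshelf();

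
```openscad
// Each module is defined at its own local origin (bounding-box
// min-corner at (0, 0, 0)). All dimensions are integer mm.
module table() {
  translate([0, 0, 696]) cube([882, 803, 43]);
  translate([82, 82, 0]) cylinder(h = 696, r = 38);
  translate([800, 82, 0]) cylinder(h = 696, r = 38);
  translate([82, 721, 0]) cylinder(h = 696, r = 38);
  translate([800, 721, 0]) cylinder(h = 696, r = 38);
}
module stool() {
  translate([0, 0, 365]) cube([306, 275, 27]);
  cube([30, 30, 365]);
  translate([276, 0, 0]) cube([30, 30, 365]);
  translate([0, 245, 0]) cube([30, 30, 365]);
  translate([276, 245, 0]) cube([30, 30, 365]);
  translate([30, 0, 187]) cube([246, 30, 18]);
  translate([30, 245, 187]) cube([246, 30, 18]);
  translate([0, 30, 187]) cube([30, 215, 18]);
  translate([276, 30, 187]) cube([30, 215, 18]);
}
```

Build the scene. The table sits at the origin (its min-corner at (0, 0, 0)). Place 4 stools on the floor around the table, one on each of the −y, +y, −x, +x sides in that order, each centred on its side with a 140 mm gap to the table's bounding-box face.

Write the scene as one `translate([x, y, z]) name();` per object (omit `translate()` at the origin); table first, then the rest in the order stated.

table();
translate([288, -415, 0]) stool();
translate([288, 943, 0]) stool();
translate([-446, 264, 0]) stool();
translate([1022, 264, 0]) stool();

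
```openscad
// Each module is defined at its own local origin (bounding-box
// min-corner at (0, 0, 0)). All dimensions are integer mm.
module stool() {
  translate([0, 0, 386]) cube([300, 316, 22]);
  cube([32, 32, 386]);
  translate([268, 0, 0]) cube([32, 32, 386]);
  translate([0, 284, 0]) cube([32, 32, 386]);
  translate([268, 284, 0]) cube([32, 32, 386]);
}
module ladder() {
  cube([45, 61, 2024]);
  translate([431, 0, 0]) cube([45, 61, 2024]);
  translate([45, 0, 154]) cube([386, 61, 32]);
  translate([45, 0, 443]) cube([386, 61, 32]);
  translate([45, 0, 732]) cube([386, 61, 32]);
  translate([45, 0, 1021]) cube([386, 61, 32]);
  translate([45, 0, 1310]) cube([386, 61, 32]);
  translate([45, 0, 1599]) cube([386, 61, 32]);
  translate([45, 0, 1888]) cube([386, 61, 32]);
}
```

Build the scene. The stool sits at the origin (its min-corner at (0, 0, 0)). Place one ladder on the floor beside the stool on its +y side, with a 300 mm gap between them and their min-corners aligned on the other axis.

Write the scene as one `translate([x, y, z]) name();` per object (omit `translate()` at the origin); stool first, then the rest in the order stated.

stool();
translate([0, 616, 0]) ladder();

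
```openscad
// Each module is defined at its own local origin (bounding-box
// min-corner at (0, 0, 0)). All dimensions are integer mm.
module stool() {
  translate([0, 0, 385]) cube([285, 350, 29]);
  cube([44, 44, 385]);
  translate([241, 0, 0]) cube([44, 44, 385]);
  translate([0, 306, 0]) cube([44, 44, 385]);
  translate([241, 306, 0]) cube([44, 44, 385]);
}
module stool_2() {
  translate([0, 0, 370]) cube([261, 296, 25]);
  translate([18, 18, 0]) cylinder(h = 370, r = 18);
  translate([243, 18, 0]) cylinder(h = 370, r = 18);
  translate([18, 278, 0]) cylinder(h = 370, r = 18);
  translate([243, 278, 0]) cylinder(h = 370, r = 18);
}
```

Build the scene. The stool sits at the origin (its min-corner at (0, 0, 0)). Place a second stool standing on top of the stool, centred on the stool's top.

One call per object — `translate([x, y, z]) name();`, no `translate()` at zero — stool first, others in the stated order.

stool();
translate([12, 27, 414]) stool_2();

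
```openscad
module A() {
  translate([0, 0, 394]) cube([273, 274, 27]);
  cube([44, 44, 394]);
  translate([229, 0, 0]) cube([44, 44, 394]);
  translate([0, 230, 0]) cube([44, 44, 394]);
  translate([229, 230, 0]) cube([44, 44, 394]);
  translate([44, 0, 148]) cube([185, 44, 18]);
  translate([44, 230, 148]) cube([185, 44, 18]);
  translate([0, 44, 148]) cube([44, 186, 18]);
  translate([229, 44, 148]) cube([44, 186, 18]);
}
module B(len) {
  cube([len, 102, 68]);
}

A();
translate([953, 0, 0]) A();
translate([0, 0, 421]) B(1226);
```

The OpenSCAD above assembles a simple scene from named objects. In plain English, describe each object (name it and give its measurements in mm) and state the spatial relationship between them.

A is a four-legged stool. The seat is a 273×274×27 mm slab whose top surface is at z = 421 mm; four square legs, each 44×44 mm in cross-section, run from the floor (z = 0) to the underside of the seat, each flush with a corner of the seat. Four stretchers, 44 mm wide and 18 mm tall, connect adjacent legs with their undersides at z = 148 mm, each running between the inner faces of the legs it joins and aligned with the legs' outer faces on the other axis.

B is a rectangular beam 1226 mm long (x), 102 mm deep (y), 68 mm thick (z).

The beam spans the tops of two stools placed 680 mm apart, resting at z = 421 mm.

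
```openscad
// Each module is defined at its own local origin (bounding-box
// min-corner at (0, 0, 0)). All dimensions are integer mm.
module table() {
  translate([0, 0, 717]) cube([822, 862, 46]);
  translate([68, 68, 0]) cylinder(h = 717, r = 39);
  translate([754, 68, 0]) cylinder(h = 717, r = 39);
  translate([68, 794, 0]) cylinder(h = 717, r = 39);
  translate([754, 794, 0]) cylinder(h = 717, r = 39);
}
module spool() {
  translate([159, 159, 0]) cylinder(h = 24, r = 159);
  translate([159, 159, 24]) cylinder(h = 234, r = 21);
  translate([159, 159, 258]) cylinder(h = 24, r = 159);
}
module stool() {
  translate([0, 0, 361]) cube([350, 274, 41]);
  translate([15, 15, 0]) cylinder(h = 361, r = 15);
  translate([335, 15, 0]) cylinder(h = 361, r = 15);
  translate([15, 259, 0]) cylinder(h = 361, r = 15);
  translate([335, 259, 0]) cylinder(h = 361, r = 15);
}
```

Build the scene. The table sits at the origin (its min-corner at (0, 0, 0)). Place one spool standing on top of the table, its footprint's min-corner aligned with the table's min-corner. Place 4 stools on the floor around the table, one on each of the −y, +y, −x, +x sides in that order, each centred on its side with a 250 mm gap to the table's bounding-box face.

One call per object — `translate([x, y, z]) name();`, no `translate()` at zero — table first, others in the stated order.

table();
translate([0, 0, 763]) spool();
translate([236, -524, 0]) stool();
translate([236, 1112, 0]) stool();
translate([-600, 294, 0]) stool();
translate([1072, 294, 0]) stool();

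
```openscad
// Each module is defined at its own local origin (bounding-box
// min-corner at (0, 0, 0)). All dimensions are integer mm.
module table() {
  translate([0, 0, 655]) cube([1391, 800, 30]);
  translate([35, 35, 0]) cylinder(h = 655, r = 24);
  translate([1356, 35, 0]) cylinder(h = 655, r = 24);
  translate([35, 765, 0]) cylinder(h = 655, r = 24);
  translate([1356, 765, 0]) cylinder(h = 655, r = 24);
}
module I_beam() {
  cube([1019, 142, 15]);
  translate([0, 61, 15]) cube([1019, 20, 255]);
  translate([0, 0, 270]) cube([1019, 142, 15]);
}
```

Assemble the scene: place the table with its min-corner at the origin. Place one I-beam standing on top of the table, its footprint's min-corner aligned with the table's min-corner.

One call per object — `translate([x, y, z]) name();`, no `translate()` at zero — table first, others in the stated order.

table();
translate([0, 0, 685]) I_beam();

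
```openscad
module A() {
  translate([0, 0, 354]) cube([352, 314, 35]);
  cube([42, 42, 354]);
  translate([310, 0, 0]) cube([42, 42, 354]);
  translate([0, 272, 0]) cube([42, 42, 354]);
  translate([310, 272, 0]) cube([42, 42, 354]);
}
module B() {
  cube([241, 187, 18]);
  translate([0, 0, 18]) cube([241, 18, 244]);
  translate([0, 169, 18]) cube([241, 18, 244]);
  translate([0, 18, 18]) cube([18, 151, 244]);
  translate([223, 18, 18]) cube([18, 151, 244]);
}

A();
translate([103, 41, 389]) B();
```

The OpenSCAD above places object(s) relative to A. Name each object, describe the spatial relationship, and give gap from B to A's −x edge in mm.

The open box's min-x is at 103; the stool's min-x is 0; gap = 103 mm.

A is a stool. B is an open box. The open box is on top of the stool. The gap from the open box to the stool's −x edge is 103 mm.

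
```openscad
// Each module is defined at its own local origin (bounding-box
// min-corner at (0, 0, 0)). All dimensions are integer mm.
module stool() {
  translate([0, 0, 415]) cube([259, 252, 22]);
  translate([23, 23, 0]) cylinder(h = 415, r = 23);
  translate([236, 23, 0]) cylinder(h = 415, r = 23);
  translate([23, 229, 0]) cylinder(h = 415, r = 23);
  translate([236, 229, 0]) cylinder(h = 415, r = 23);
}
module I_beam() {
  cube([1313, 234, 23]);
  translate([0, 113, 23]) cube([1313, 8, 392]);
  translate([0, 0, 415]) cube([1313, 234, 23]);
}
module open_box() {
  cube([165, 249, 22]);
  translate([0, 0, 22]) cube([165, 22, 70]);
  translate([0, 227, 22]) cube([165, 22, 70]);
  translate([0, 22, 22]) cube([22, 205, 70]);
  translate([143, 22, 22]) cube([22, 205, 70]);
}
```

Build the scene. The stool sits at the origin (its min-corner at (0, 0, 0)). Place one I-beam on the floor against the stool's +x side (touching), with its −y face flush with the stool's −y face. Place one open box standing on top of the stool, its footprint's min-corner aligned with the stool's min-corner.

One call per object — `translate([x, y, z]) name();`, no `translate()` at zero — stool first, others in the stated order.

stool();
translate([259, 0, 0]) I_beam();
translate([0, 0, 437]) open_box();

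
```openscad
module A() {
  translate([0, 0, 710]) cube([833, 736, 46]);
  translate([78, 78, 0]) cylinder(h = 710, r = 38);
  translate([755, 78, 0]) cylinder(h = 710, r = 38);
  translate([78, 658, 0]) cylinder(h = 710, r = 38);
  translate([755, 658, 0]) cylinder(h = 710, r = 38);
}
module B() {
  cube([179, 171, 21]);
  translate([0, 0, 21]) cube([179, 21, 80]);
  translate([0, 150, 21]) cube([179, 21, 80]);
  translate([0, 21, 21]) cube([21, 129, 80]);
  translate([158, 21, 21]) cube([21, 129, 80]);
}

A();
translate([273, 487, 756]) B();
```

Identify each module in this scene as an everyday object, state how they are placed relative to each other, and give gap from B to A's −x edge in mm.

A is a table. B is an open box. The open box is on top of the table. The gap from the open box to the table's −x edge is 273 mm.

The open box's min-x is at 273; the table's min-x is 0; gap = 273 mm.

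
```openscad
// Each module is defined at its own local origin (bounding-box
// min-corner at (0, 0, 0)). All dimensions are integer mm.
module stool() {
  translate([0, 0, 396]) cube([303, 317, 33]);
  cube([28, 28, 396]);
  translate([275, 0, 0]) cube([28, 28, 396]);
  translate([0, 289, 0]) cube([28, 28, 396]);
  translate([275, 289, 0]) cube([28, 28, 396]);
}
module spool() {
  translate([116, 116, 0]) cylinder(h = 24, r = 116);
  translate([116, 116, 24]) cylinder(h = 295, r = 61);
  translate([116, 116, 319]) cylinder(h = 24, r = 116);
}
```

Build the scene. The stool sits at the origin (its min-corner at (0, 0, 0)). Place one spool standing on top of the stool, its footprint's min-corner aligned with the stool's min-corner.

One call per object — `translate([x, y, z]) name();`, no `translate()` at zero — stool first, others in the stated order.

stool();
translate([0, 0, 429]) spool();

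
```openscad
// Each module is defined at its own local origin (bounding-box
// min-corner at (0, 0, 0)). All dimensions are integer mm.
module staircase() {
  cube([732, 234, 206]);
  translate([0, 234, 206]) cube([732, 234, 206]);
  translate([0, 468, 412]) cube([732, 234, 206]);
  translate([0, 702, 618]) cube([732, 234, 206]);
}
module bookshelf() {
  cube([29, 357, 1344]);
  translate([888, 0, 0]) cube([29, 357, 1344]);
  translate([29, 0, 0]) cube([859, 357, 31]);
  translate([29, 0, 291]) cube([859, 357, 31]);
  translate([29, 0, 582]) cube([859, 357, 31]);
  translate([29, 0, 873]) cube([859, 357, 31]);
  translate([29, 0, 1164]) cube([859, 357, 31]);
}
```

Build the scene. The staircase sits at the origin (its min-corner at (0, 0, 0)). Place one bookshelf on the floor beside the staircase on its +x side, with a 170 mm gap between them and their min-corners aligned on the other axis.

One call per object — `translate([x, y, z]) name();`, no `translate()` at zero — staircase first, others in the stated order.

staircase();
translate([902, 0, 0]) bookshelf();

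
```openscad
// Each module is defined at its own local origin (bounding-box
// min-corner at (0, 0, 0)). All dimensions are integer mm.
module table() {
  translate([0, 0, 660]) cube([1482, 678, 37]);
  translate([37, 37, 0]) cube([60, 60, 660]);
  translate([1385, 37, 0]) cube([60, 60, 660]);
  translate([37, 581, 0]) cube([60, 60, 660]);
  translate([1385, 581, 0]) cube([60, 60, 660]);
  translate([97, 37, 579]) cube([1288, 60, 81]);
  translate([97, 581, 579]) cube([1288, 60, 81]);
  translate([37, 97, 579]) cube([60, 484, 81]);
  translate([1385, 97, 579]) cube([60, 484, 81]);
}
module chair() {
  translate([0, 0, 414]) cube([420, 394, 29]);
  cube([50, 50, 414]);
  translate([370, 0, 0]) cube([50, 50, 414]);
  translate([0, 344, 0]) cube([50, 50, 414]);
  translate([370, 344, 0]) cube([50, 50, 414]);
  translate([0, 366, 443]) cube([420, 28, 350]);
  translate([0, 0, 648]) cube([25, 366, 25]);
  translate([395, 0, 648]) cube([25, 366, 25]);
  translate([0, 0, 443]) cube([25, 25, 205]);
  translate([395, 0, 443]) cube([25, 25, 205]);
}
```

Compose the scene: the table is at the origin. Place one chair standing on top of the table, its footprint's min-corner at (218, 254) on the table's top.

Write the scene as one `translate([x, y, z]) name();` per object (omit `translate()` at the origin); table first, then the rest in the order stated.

table();
translate([218, 254, 697]) chair();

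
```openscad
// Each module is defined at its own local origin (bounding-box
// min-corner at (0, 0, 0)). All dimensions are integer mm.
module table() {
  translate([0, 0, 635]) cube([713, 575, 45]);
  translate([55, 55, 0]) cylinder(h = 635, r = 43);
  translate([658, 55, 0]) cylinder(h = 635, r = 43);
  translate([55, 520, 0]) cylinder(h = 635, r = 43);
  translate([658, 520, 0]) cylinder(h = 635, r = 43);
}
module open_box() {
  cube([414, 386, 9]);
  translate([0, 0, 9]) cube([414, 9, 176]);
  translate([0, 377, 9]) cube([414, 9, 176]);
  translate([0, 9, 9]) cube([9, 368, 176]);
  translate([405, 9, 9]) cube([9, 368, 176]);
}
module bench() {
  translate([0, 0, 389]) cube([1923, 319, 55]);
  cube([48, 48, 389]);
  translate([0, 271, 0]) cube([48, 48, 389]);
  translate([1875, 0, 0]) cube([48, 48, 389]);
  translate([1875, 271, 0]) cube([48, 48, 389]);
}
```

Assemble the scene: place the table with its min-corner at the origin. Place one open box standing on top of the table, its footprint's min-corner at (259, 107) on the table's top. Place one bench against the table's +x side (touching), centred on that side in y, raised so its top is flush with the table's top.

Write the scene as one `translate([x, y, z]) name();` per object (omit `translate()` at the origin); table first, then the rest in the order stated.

table();
translate([259, 107, 680]) open_box();
translate([713, 128, 236]) bench();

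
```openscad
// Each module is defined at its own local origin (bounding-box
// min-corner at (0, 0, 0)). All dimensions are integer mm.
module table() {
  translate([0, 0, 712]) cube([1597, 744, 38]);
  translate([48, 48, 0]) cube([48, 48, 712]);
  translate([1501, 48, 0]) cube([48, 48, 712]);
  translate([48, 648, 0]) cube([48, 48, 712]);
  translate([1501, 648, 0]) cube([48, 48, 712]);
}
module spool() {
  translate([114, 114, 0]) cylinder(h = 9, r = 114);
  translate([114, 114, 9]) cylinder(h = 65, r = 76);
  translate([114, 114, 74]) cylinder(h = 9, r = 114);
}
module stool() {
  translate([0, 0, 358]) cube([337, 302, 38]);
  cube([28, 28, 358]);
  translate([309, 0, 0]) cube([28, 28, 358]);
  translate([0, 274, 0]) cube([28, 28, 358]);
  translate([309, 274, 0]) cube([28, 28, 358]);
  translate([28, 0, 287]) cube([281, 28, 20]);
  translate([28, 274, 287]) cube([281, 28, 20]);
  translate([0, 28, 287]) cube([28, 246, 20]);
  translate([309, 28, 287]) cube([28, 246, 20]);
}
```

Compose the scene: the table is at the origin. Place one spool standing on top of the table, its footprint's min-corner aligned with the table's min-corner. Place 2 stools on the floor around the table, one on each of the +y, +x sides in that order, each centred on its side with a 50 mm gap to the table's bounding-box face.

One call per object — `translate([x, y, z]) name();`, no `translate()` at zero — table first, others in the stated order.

table();
translate([0, 0, 750]) spool();
translate([630, 794, 0]) stool();
translate([1647, 221, 0]) stool();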